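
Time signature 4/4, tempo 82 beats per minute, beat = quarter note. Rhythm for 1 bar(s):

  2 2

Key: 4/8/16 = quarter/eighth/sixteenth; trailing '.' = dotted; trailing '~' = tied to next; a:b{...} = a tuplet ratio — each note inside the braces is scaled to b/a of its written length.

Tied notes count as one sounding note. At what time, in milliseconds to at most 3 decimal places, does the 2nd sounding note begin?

note 2 onset = 2b = 1463.415ms

1. 0.0ms @ 0 + 1463.415ms (2)
2. 1463.415ms @ 2 + 1463.415ms (2)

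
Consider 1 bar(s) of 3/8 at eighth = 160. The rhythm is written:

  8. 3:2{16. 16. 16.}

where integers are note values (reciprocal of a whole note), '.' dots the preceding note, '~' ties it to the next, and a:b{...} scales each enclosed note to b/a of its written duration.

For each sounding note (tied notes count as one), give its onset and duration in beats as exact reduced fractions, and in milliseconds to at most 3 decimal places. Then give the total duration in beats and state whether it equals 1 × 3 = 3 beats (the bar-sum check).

1) 0.0ms=0b +562.5ms=3/2b
2) 562.5ms=3/2b +187.5ms=1/2b
3) 750.0ms=2b +187.5ms=1/2b
4) 937.5ms=5/2b +187.5ms=1/2b
Σ=3b of 3 (160bpm 3/8) — PASS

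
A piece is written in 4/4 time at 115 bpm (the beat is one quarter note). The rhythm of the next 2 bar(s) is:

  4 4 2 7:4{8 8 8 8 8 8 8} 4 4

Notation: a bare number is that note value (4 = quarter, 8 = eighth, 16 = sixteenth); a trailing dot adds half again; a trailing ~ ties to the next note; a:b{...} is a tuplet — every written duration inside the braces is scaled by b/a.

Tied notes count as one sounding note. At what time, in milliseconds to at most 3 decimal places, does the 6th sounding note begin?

note 6 onset = 32/7b = 2385.093ms

1. 0.0ms @ 0 + 521.739ms (1)
2. 521.739ms @ 1 + 521.739ms (1)
3. 1043.478ms @ 2 + 1043.478ms (2)
4. 2086.957ms @ 4 + 149.068ms (2/7)
5. 2236.025ms @ 30/7 + 149.068ms (2/7)
6. 2385.093ms @ 32/7 + 149.068ms (2/7)
7. 2534.161ms @ 34/7 + 149.068ms (2/7)
8. 2683.23ms @ 36/7 + 149.068ms (2/7)
9. 2832.298ms @ 38/7 + 149.068ms (2/7)
10. 2981.366ms @ 40/7 + 149.068ms (2/7)
11. 3130.435ms @ 6 + 521.739ms (1)
12. 3652.174ms @ 7 + 521.739ms (1)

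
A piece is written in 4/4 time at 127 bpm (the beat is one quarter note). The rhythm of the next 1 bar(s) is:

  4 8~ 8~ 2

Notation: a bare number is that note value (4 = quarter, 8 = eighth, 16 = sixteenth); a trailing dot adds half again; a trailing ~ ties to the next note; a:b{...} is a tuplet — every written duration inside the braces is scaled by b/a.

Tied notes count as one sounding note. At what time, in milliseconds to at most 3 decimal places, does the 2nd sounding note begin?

note 2 onset = 1b = 472.441ms

1. 0.0ms @ 0 + 472.441ms (1)
2. 472.441ms @ 1 + 1417.323ms (3)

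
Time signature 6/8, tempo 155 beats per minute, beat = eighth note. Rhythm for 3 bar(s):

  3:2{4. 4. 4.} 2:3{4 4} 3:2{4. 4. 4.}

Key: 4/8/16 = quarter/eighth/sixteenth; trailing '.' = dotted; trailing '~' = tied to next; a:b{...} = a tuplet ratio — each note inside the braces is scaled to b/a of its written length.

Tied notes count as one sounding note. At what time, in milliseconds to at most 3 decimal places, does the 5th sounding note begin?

1. 0.0ms @ 0 + 774.194ms (2)
2. 774.194ms @ 2 + 774.194ms (2)
3. 1548.387ms @ 4 + 774.194ms (2)
4. 2322.581ms @ 6 + 1161.29ms (3)
5. 3483.871ms @ 9 + 1161.29ms (3)
6. 4645.161ms @ 12 + 774.194ms (2)
7. 5419.355ms @ 14 + 774.194ms (2)
8. 6193.548ms @ 16 + 774.194ms (2)

note 5 onset = 9b = 3483.871ms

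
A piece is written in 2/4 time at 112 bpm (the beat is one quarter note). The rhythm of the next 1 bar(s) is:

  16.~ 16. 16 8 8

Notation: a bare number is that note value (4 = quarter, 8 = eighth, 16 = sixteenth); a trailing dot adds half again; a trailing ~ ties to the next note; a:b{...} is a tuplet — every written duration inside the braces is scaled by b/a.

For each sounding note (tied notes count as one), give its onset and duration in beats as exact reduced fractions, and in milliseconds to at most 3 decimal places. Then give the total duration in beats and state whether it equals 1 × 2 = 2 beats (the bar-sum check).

1) 0.0ms=0b +401.786ms=3/4b
2) 401.786ms=3/4b +133.929ms=1/4b
3) 535.714ms=1b +267.857ms=1/2b
4) 803.571ms=3/2b +267.857ms=1/2b
Σ=2b of 2 (112bpm 2/4) — PASS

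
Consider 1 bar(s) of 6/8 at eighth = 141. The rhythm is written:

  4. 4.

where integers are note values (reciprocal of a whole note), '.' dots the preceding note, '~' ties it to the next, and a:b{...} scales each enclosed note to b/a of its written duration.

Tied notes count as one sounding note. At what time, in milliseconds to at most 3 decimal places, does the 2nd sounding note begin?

note 2 onset = 3b = 1276.596ms

1. 0.0ms @ 0 + 1276.596ms (3)
2. 1276.596ms @ 3 + 1276.596ms (3)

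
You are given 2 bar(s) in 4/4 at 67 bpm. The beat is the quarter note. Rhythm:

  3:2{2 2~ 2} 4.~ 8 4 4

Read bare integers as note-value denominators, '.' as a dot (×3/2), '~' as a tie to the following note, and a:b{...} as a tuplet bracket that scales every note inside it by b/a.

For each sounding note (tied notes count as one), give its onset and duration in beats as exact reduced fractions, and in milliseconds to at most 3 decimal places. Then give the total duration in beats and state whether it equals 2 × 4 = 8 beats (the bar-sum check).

1) 0.0ms=0b +1194.03ms=4/3b
2) 1194.03ms=4/3b +2388.06ms=8/3b
3) 3582.09ms=4b +1791.045ms=2b
4) 5373.134ms=6b +895.522ms=1b
5) 6268.657ms=7b +895.522ms=1b
Σ=8b of 8 (67bpm 4/4) — PASS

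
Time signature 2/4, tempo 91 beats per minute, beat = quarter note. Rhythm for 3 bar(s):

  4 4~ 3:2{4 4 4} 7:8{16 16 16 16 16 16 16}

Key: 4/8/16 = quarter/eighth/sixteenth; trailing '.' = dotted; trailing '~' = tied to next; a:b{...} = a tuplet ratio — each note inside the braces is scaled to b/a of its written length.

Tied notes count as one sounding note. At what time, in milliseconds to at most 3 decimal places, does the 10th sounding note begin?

note 10 onset = 38/7b = 3579.278ms

1. 0.0ms @ 0 + 659.341ms (1)
2. 659.341ms @ 1 + 1098.901ms (5/3)
3. 1758.242ms @ 8/3 + 439.56ms (2/3)
4. 2197.802ms @ 10/3 + 439.56ms (2/3)
5. 2637.363ms @ 4 + 188.383ms (2/7)
6. 2825.746ms @ 30/7 + 188.383ms (2/7)
7. 3014.129ms @ 32/7 + 188.383ms (2/7)
8. 3202.512ms @ 34/7 + 188.383ms (2/7)
9. 3390.895ms @ 36/7 + 188.383ms (2/7)
10. 3579.278ms @ 38/7 + 188.383ms (2/7)
11. 3767.661ms @ 40/7 + 188.383ms (2/7)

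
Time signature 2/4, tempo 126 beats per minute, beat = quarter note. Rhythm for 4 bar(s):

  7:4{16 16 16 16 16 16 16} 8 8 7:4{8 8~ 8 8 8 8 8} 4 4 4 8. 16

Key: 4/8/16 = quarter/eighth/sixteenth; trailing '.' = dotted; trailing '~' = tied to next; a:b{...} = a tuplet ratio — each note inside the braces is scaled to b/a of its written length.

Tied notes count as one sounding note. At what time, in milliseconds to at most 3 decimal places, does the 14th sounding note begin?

note 14 onset = 24/7b = 1632.653ms

1. 0.0ms @ 0 + 68.027ms (1/7)
2. 68.027ms @ 1/7 + 68.027ms (1/7)
3. 136.054ms @ 2/7 + 68.027ms (1/7)
4. 204.082ms @ 3/7 + 68.027ms (1/7)
5. 272.109ms @ 4/7 + 68.027ms (1/7)
6. 340.136ms @ 5/7 + 68.027ms (1/7)
7. 408.163ms @ 6/7 + 68.027ms (1/7)
8. 476.19ms @ 1 + 238.095ms (1/2)
9. 714.286ms @ 3/2 + 238.095ms (1/2)
10. 952.381ms @ 2 + 136.054ms (2/7)
11. 1088.435ms @ 16/7 + 272.109ms (4/7)
12. 1360.544ms @ 20/7 + 136.054ms (2/7)
13. 1496.599ms @ 22/7 + 136.054ms (2/7)
14. 1632.653ms @ 24/7 + 136.054ms (2/7)
15. 1768.707ms @ 26/7 + 136.054ms (2/7)
16. 1904.762ms @ 4 + 476.19ms (1)
17. 2380.952ms @ 5 + 476.19ms (1)
18. 2857.143ms @ 6 + 476.19ms (1)
19. 3333.333ms @ 7 + 357.143ms (3/4)
20. 3690.476ms @ 31/4 + 119.048ms (1/4)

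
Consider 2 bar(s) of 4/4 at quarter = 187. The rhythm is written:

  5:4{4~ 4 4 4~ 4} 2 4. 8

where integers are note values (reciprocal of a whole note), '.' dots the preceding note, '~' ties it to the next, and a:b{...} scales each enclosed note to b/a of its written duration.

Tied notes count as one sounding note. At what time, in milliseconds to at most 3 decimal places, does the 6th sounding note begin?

note 6 onset = 15/2b = 2406.417ms

1. 0.0ms @ 0 + 513.369ms (8/5)
2. 513.369ms @ 8/5 + 256.684ms (4/5)
3. 770.053ms @ 12/5 + 513.369ms (8/5)
4. 1283.422ms @ 4 + 641.711ms (2)
5. 1925.134ms @ 6 + 481.283ms (3/2)
6. 2406.417ms @ 15/2 + 160.428ms (1/2)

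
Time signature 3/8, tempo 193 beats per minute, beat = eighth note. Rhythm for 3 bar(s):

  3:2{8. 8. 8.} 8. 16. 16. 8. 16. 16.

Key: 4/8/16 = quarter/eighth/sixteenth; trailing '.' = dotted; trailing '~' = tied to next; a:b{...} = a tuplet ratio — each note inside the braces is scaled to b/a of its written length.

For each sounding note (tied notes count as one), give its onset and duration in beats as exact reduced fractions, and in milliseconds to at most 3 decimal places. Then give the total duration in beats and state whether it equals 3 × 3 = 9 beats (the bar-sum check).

1) 0.0ms=0b +310.881ms=1b
2) 310.881ms=1b +310.881ms=1b
3) 621.762ms=2b +310.881ms=1b
4) 932.642ms=3b +466.321ms=3/2b
5) 1398.964ms=9/2b +233.161ms=3/4b
6) 1632.124ms=21/4b +233.161ms=3/4b
7) 1865.285ms=6b +466.321ms=3/2b
8) 2331.606ms=15/2b +233.161ms=3/4b
9) 2564.767ms=33/4b +233.161ms=3/4b
Σ=9b of 9 (193bpm 3/8) — PASS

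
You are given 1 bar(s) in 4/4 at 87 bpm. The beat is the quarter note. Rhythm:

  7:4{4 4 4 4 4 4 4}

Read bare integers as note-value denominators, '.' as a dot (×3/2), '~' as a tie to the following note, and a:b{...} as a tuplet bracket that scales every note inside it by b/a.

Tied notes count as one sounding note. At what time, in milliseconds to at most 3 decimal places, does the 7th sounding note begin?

note 7 onset = 24/7b = 2364.532ms

1. 0.0ms @ 0 + 394.089ms (4/7)
2. 394.089ms @ 4/7 + 394.089ms (4/7)
3. 788.177ms @ 8/7 + 394.089ms (4/7)
4. 1182.266ms @ 12/7 + 394.089ms (4/7)
5. 1576.355ms @ 16/7 + 394.089ms (4/7)
6. 1970.443ms @ 20/7 + 394.089ms (4/7)
7. 2364.532ms @ 24/7 + 394.089ms (4/7)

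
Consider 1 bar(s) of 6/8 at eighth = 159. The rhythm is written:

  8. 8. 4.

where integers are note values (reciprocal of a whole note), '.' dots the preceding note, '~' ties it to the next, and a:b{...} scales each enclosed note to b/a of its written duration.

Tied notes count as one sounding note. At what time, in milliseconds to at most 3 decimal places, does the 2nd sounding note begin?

note 2 onset = 3/2b = 566.038ms

1. 0.0ms @ 0 + 566.038ms (3/2)
2. 566.038ms @ 3/2 + 566.038ms (3/2)
3. 1132.075ms @ 3 + 1132.075ms (3)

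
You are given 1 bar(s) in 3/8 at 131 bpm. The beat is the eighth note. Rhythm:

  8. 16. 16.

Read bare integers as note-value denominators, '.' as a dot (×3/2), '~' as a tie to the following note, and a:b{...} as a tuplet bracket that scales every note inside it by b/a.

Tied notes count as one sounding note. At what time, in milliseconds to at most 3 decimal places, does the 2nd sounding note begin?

1. 0.0ms @ 0 + 687.023ms (3/2)
2. 687.023ms @ 3/2 + 343.511ms (3/4)
3. 1030.534ms @ 9/4 + 343.511ms (3/4)

note 2 onset = 3/2b = 687.023ms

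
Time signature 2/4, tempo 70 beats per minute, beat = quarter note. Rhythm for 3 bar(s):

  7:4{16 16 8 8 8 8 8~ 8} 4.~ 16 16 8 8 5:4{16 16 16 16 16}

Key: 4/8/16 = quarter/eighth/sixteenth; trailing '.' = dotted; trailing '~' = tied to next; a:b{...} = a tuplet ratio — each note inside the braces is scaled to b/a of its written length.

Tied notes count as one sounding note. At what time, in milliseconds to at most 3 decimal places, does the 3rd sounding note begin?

note 3 onset = 2/7b = 244.898ms

1. 0.0ms @ 0 + 122.449ms (1/7)
2. 122.449ms @ 1/7 + 122.449ms (1/7)
3. 244.898ms @ 2/7 + 244.898ms (2/7)
4. 489.796ms @ 4/7 + 244.898ms (2/7)
5. 734.694ms @ 6/7 + 244.898ms (2/7)
6. 979.592ms @ 8/7 + 244.898ms (2/7)
7. 1224.49ms @ 10/7 + 489.796ms (4/7)
8. 1714.286ms @ 2 + 1500.0ms (7/4)
9. 3214.286ms @ 15/4 + 214.286ms (1/4)
10. 3428.571ms @ 4 + 428.571ms (1/2)
11. 3857.143ms @ 9/2 + 428.571ms (1/2)
12. 4285.714ms @ 5 + 171.429ms (1/5)
13. 4457.143ms @ 26/5 + 171.429ms (1/5)
14. 4628.571ms @ 27/5 + 171.429ms (1/5)
15. 4800.0ms @ 28/5 + 171.429ms (1/5)
16. 4971.429ms @ 29/5 + 171.429ms (1/5)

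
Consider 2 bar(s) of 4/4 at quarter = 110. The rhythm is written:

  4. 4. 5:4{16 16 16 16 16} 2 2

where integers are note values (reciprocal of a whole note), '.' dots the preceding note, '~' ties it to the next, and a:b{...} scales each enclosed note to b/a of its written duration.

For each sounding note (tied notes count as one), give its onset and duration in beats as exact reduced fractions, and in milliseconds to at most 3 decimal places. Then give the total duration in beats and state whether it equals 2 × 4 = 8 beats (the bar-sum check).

1) 0.0ms=0b +818.182ms=3/2b
2) 818.182ms=3/2b +818.182ms=3/2b
3) 1636.364ms=3b +109.091ms=1/5b
4) 1745.455ms=16/5b +109.091ms=1/5b
5) 1854.545ms=17/5b +109.091ms=1/5b
6) 1963.636ms=18/5b +109.091ms=1/5b
7) 2072.727ms=19/5b +109.091ms=1/5b
8) 2181.818ms=4b +1090.909ms=2b
9) 3272.727ms=6b +1090.909ms=2b
Σ=8b of 8 (110bpm 4/4) — PASS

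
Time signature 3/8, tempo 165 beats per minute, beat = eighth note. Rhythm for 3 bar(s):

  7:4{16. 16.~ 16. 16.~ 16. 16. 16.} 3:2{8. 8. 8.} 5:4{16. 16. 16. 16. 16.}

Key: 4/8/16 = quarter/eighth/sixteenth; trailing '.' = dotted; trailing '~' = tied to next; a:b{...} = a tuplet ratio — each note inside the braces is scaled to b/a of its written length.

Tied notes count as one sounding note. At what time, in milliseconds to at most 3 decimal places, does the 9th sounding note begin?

1. 0.0ms @ 0 + 155.844ms (3/7)
2. 155.844ms @ 3/7 + 311.688ms (6/7)
3. 467.532ms @ 9/7 + 311.688ms (6/7)
4. 779.221ms @ 15/7 + 155.844ms (3/7)
5. 935.065ms @ 18/7 + 155.844ms (3/7)
6. 1090.909ms @ 3 + 363.636ms (1)
7. 1454.545ms @ 4 + 363.636ms (1)
8. 1818.182ms @ 5 + 363.636ms (1)
9. 2181.818ms @ 6 + 218.182ms (3/5)
10. 2400.0ms @ 33/5 + 218.182ms (3/5)
11. 2618.182ms @ 36/5 + 218.182ms (3/5)
12. 2836.364ms @ 39/5 + 218.182ms (3/5)
13. 3054.545ms @ 42/5 + 218.182ms (3/5)

note 9 onset = 6b = 2181.818ms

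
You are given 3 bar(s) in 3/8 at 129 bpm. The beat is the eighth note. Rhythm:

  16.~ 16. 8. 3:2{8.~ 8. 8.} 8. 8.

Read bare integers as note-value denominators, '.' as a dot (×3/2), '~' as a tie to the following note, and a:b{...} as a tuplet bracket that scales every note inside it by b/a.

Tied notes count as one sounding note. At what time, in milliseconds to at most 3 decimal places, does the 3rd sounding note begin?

note 3 onset = 3b = 1395.349ms

1. 0.0ms @ 0 + 697.674ms (3/2)
2. 697.674ms @ 3/2 + 697.674ms (3/2)
3. 1395.349ms @ 3 + 930.233ms (2)
4. 2325.581ms @ 5 + 465.116ms (1)
5. 2790.698ms @ 6 + 697.674ms (3/2)
6. 3488.372ms @ 15/2 + 697.674ms (3/2)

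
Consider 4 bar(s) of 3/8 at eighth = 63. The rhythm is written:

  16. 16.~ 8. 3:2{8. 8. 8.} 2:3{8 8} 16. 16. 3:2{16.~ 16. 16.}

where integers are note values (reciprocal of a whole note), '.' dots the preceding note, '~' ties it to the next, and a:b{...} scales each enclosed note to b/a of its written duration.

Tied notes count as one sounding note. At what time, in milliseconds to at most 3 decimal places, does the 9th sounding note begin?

1. 0.0ms @ 0 + 714.286ms (3/4)
2. 714.286ms @ 3/4 + 2142.857ms (9/4)
3. 2857.143ms @ 3 + 952.381ms (1)
4. 3809.524ms @ 4 + 952.381ms (1)
5. 4761.905ms @ 5 + 952.381ms (1)
6. 5714.286ms @ 6 + 1428.571ms (3/2)
7. 7142.857ms @ 15/2 + 1428.571ms (3/2)
8. 8571.429ms @ 9 + 714.286ms (3/4)
9. 9285.714ms @ 39/4 + 714.286ms (3/4)
10. 10000.0ms @ 21/2 + 952.381ms (1)
11. 10952.381ms @ 23/2 + 476.19ms (1/2)

note 9 onset = 39/4b = 9285.714ms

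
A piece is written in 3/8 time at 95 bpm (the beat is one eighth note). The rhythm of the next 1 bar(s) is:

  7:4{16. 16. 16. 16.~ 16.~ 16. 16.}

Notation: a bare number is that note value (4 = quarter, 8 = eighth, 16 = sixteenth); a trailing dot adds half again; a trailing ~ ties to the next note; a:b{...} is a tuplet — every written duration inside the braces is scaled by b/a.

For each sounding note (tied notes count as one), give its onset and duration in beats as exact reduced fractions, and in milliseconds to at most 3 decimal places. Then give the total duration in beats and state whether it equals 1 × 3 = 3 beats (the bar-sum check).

1) 0.0ms=0b +270.677ms=3/7b
2) 270.677ms=3/7b +270.677ms=3/7b
3) 541.353ms=6/7b +270.677ms=3/7b
4) 812.03ms=9/7b +812.03ms=9/7b
5) 1624.06ms=18/7b +270.677ms=3/7b
Σ=3b of 3 (95bpm 3/8) — PASS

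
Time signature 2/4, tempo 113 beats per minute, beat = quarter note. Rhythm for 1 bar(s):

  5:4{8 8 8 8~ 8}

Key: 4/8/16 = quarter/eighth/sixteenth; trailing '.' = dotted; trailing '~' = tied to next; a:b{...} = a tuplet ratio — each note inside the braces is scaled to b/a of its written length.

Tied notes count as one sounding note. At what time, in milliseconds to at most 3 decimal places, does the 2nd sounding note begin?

1. 0.0ms @ 0 + 212.389ms (2/5)
2. 212.389ms @ 2/5 + 212.389ms (2/5)
3. 424.779ms @ 4/5 + 212.389ms (2/5)
4. 637.168ms @ 6/5 + 424.779ms (4/5)

note 2 onset = 2/5b = 212.389ms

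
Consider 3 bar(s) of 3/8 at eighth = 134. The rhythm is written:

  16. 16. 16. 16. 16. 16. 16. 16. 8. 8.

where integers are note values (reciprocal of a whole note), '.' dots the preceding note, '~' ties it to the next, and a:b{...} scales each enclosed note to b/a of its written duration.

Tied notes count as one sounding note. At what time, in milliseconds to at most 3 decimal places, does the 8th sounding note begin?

note 8 onset = 21/4b = 2350.746ms

1. 0.0ms @ 0 + 335.821ms (3/4)
2. 335.821ms @ 3/4 + 335.821ms (3/4)
3. 671.642ms @ 3/2 + 335.821ms (3/4)
4. 1007.463ms @ 9/4 + 335.821ms (3/4)
5. 1343.284ms @ 3 + 335.821ms (3/4)
6. 1679.104ms @ 15/4 + 335.821ms (3/4)
7. 2014.925ms @ 9/2 + 335.821ms (3/4)
8. 2350.746ms @ 21/4 + 335.821ms (3/4)
9. 2686.567ms @ 6 + 671.642ms (3/2)
10. 3358.209ms @ 15/2 + 671.642ms (3/2)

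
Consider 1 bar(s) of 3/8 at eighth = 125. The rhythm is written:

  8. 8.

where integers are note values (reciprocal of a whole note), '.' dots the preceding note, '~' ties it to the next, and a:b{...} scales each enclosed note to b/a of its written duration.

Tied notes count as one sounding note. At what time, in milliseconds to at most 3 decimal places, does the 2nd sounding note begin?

1. 0.0ms @ 0 + 720.0ms (3/2)
2. 720.0ms @ 3/2 + 720.0ms (3/2)

note 2 onset = 3/2b = 720.0ms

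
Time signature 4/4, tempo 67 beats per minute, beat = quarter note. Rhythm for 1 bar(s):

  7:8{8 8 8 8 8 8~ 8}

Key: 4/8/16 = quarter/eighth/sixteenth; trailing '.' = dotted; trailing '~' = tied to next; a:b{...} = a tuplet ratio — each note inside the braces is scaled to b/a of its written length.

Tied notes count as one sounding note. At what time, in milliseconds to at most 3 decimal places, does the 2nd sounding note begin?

1. 0.0ms @ 0 + 511.727ms (4/7)
2. 511.727ms @ 4/7 + 511.727ms (4/7)
3. 1023.454ms @ 8/7 + 511.727ms (4/7)
4. 1535.181ms @ 12/7 + 511.727ms (4/7)
5. 2046.908ms @ 16/7 + 511.727ms (4/7)
6. 2558.635ms @ 20/7 + 1023.454ms (8/7)

note 2 onset = 4/7b = 511.727ms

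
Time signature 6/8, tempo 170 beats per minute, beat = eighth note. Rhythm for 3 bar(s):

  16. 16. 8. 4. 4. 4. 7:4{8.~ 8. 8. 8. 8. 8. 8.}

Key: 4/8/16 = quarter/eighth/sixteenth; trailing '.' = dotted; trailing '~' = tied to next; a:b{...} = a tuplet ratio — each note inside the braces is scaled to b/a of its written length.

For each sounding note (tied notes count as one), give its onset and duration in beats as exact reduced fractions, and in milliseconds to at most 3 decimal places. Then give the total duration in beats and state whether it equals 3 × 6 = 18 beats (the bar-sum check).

1) 0.0ms=0b +264.706ms=3/4b
2) 264.706ms=3/4b +264.706ms=3/4b
3) 529.412ms=3/2b +529.412ms=3/2b
4) 1058.824ms=3b +1058.824ms=3b
5) 2117.647ms=6b +1058.824ms=3b
6) 3176.471ms=9b +1058.824ms=3b
7) 4235.294ms=12b +605.042ms=12/7b
8) 4840.336ms=96/7b +302.521ms=6/7b
9) 5142.857ms=102/7b +302.521ms=6/7b
10) 5445.378ms=108/7b +302.521ms=6/7b
11) 5747.899ms=114/7b +302.521ms=6/7b
12) 6050.42ms=120/7b +302.521ms=6/7b
Σ=18b of 18 (170bpm 6/8) — PASS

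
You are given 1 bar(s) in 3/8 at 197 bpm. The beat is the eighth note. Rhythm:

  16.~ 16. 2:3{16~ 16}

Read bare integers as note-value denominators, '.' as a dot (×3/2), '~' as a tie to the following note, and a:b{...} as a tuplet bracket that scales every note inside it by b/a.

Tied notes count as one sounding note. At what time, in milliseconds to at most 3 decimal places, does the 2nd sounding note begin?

1. 0.0ms @ 0 + 456.853ms (3/2)
2. 456.853ms @ 3/2 + 456.853ms (3/2)

note 2 onset = 3/2b = 456.853ms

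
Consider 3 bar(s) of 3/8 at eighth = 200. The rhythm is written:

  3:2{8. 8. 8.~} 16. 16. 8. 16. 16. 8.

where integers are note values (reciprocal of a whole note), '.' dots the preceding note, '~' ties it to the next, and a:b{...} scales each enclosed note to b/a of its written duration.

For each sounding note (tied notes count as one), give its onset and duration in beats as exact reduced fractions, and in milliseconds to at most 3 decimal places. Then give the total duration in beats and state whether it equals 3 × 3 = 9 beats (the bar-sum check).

1) 0.0ms=0b +300.0ms=1b
2) 300.0ms=1b +300.0ms=1b
3) 600.0ms=2b +525.0ms=7/4b
4) 1125.0ms=15/4b +225.0ms=3/4b
5) 1350.0ms=9/2b +450.0ms=3/2b
6) 1800.0ms=6b +225.0ms=3/4b
7) 2025.0ms=27/4b +225.0ms=3/4b
8) 2250.0ms=15/2b +450.0ms=3/2b
Σ=9b of 9 (200bpm 3/8) — PASS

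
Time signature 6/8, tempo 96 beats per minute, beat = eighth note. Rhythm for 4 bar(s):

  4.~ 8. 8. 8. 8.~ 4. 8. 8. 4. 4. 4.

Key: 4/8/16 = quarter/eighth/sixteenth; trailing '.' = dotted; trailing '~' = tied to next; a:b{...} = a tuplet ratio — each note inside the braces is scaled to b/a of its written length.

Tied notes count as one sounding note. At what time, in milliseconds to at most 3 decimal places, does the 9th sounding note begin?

note 9 onset = 21b = 13125.0ms

1. 0.0ms @ 0 + 2812.5ms (9/2)
2. 2812.5ms @ 9/2 + 937.5ms (3/2)
3. 3750.0ms @ 6 + 937.5ms (3/2)
4. 4687.5ms @ 15/2 + 2812.5ms (9/2)
5. 7500.0ms @ 12 + 937.5ms (3/2)
6. 8437.5ms @ 27/2 + 937.5ms (3/2)
7. 9375.0ms @ 15 + 1875.0ms (3)
8. 11250.0ms @ 18 + 1875.0ms (3)
9. 13125.0ms @ 21 + 1875.0ms (3)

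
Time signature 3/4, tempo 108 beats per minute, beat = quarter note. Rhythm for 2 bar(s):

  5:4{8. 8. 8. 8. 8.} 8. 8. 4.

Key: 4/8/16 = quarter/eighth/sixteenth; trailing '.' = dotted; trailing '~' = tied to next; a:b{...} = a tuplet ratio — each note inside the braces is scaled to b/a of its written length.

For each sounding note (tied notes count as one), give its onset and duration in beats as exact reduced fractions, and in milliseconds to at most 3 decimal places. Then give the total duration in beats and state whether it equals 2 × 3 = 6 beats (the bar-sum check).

1) 0.0ms=0b +333.333ms=3/5b
2) 333.333ms=3/5b +333.333ms=3/5b
3) 666.667ms=6/5b +333.333ms=3/5b
4) 1000.0ms=9/5b +333.333ms=3/5b
5) 1333.333ms=12/5b +333.333ms=3/5b
6) 1666.667ms=3b +416.667ms=3/4b
7) 2083.333ms=15/4b +416.667ms=3/4b
8) 2500.0ms=9/2b +833.333ms=3/2b
Σ=6b of 6 (108bpm 3/4) — PASS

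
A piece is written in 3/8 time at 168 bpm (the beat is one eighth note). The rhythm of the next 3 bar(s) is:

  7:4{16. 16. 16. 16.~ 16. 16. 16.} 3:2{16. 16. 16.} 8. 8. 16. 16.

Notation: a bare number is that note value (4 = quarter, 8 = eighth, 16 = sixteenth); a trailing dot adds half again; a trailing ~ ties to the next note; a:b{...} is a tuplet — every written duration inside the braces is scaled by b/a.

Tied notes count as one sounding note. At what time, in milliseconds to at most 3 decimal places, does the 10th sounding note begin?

1. 0.0ms @ 0 + 153.061ms (3/7)
2. 153.061ms @ 3/7 + 153.061ms (3/7)
3. 306.122ms @ 6/7 + 153.061ms (3/7)
4. 459.184ms @ 9/7 + 306.122ms (6/7)
5. 765.306ms @ 15/7 + 153.061ms (3/7)
6. 918.367ms @ 18/7 + 153.061ms (3/7)
7. 1071.429ms @ 3 + 178.571ms (1/2)
8. 1250.0ms @ 7/2 + 178.571ms (1/2)
9. 1428.571ms @ 4 + 178.571ms (1/2)
10. 1607.143ms @ 9/2 + 535.714ms (3/2)
11. 2142.857ms @ 6 + 535.714ms (3/2)
12. 2678.571ms @ 15/2 + 267.857ms (3/4)
13. 2946.429ms @ 33/4 + 267.857ms (3/4)

note 10 onset = 9/2b = 1607.143ms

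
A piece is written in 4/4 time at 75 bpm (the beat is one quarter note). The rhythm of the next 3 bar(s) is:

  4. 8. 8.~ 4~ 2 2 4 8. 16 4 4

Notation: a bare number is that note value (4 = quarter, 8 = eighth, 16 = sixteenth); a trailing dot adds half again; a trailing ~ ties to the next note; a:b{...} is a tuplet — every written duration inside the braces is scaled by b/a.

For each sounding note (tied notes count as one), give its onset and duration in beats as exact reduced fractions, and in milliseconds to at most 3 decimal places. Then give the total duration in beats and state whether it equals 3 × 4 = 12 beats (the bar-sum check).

1) 0.0ms=0b +1200.0ms=3/2b
2) 1200.0ms=3/2b +600.0ms=3/4b
3) 1800.0ms=9/4b +3000.0ms=15/4b
4) 4800.0ms=6b +1600.0ms=2b
5) 6400.0ms=8b +800.0ms=1b
6) 7200.0ms=9b +600.0ms=3/4b
7) 7800.0ms=39/4b +200.0ms=1/4b
8) 8000.0ms=10b +800.0ms=1b
9) 8800.0ms=11b +800.0ms=1b
Σ=12b of 12 (75bpm 4/4) — PASS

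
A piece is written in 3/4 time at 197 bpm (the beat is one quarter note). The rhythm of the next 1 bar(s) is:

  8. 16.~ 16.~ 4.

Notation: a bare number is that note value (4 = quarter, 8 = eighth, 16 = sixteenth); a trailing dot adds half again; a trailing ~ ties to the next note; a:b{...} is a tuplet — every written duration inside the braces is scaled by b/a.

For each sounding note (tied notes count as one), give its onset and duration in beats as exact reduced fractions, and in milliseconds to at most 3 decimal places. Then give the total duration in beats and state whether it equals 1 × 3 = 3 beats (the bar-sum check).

1) 0.0ms=0b +228.426ms=3/4b
2) 228.426ms=3/4b +685.279ms=9/4b
Σ=3b of 3 (197bpm 3/4) — PASS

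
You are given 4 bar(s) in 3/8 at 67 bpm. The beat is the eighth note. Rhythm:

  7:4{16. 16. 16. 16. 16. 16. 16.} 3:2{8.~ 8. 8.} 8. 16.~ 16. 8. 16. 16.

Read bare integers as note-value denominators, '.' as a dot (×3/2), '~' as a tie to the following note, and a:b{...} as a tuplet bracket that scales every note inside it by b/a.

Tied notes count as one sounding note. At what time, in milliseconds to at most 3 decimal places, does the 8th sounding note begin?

1. 0.0ms @ 0 + 383.795ms (3/7)
2. 383.795ms @ 3/7 + 383.795ms (3/7)
3. 767.591ms @ 6/7 + 383.795ms (3/7)
4. 1151.386ms @ 9/7 + 383.795ms (3/7)
5. 1535.181ms @ 12/7 + 383.795ms (3/7)
6. 1918.977ms @ 15/7 + 383.795ms (3/7)
7. 2302.772ms @ 18/7 + 383.795ms (3/7)
8. 2686.567ms @ 3 + 1791.045ms (2)
9. 4477.612ms @ 5 + 895.522ms (1)
10. 5373.134ms @ 6 + 1343.284ms (3/2)
11. 6716.418ms @ 15/2 + 1343.284ms (3/2)
12. 8059.701ms @ 9 + 1343.284ms (3/2)
13. 9402.985ms @ 21/2 + 671.642ms (3/4)
14. 10074.627ms @ 45/4 + 671.642ms (3/4)

note 8 onset = 3b = 2686.567ms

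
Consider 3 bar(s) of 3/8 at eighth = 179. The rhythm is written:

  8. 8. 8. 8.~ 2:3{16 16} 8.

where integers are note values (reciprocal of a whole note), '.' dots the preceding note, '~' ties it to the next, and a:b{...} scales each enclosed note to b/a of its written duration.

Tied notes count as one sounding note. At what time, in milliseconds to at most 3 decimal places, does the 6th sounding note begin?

1. 0.0ms @ 0 + 502.793ms (3/2)
2. 502.793ms @ 3/2 + 502.793ms (3/2)
3. 1005.587ms @ 3 + 502.793ms (3/2)
4. 1508.38ms @ 9/2 + 754.19ms (9/4)
5. 2262.57ms @ 27/4 + 251.397ms (3/4)
6. 2513.966ms @ 15/2 + 502.793ms (3/2)

note 6 onset = 15/2b = 2513.966ms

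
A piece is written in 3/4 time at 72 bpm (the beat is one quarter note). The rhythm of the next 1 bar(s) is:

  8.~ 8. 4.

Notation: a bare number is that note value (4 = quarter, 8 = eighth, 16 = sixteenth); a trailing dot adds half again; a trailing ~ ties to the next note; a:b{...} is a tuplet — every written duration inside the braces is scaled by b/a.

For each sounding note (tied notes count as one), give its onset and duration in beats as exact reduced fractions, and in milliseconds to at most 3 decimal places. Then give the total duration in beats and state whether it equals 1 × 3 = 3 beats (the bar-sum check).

1) 0.0ms=0b +1250.0ms=3/2b
2) 1250.0ms=3/2b +1250.0ms=3/2b
Σ=3b of 3 (72bpm 3/4) — PASS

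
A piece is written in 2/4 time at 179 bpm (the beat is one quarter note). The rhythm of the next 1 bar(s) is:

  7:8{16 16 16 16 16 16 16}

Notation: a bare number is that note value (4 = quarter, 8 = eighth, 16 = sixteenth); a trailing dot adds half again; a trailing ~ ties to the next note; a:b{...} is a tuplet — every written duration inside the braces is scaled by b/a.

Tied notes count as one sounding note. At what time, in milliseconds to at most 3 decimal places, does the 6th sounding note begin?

1. 0.0ms @ 0 + 95.77ms (2/7)
2. 95.77ms @ 2/7 + 95.77ms (2/7)
3. 191.54ms @ 4/7 + 95.77ms (2/7)
4. 287.31ms @ 6/7 + 95.77ms (2/7)
5. 383.081ms @ 8/7 + 95.77ms (2/7)
6. 478.851ms @ 10/7 + 95.77ms (2/7)
7. 574.621ms @ 12/7 + 95.77ms (2/7)

note 6 onset = 10/7b = 478.851ms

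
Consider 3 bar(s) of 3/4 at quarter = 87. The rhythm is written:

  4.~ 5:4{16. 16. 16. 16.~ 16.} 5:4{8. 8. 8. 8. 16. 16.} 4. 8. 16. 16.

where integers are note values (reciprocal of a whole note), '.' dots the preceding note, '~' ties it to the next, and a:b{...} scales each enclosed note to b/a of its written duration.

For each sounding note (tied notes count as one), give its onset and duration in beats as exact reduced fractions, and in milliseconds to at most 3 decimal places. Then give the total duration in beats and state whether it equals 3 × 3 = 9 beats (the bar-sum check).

1) 0.0ms=0b +1241.379ms=9/5b
2) 1241.379ms=9/5b +206.897ms=3/10b
3) 1448.276ms=21/10b +206.897ms=3/10b
4) 1655.172ms=12/5b +413.793ms=3/5b
5) 2068.966ms=3b +413.793ms=3/5b
6) 2482.759ms=18/5b +413.793ms=3/5b
7) 2896.552ms=21/5b +413.793ms=3/5b
8) 3310.345ms=24/5b +413.793ms=3/5b
9) 3724.138ms=27/5b +206.897ms=3/10b
10) 3931.034ms=57/10b +206.897ms=3/10b
11) 4137.931ms=6b +1034.483ms=3/2b
12) 5172.414ms=15/2b +517.241ms=3/4b
13) 5689.655ms=33/4b +258.621ms=3/8b
14) 5948.276ms=69/8b +258.621ms=3/8b
Σ=9b of 9 (87bpm 3/4) — PASS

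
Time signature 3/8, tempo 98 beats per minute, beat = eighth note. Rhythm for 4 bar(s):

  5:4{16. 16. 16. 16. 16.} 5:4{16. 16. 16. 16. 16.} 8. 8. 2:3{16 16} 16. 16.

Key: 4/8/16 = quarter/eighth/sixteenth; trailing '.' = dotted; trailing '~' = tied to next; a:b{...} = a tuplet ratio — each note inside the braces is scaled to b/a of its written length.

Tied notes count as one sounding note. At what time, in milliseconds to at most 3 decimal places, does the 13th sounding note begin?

note 13 onset = 9b = 5510.204ms

1. 0.0ms @ 0 + 367.347ms (3/5)
2. 367.347ms @ 3/5 + 367.347ms (3/5)
3. 734.694ms @ 6/5 + 367.347ms (3/5)
4. 1102.041ms @ 9/5 + 367.347ms (3/5)
5. 1469.388ms @ 12/5 + 367.347ms (3/5)
6. 1836.735ms @ 3 + 367.347ms (3/5)
7. 2204.082ms @ 18/5 + 367.347ms (3/5)
8. 2571.429ms @ 21/5 + 367.347ms (3/5)
9. 2938.776ms @ 24/5 + 367.347ms (3/5)
10. 3306.122ms @ 27/5 + 367.347ms (3/5)
11. 3673.469ms @ 6 + 918.367ms (3/2)
12. 4591.837ms @ 15/2 + 918.367ms (3/2)
13. 5510.204ms @ 9 + 459.184ms (3/4)
14. 5969.388ms @ 39/4 + 459.184ms (3/4)
15. 6428.571ms @ 21/2 + 459.184ms (3/4)
16. 6887.755ms @ 45/4 + 459.184ms (3/4)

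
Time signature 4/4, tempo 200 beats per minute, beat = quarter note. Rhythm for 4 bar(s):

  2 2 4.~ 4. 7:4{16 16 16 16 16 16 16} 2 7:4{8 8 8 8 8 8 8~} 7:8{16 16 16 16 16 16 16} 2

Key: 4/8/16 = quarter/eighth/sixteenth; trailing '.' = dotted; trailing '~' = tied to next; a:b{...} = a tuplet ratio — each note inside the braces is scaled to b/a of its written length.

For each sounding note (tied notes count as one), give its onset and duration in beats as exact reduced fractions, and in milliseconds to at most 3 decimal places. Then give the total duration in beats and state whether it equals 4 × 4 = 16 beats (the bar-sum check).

1) 0.0ms=0b +600.0ms=2b
2) 600.0ms=2b +600.0ms=2b
3) 1200.0ms=4b +900.0ms=3b
4) 2100.0ms=7b +42.857ms=1/7b
5) 2142.857ms=50/7b +42.857ms=1/7b
6) 2185.714ms=51/7b +42.857ms=1/7b
7) 2228.571ms=52/7b +42.857ms=1/7b
8) 2271.429ms=53/7b +42.857ms=1/7b
9) 2314.286ms=54/7b +42.857ms=1/7b
10) 2357.143ms=55/7b +42.857ms=1/7b
11) 2400.0ms=8b +600.0ms=2b
12) 3000.0ms=10b +85.714ms=2/7b
13) 3085.714ms=72/7b +85.714ms=2/7b
14) 3171.429ms=74/7b +85.714ms=2/7b
15) 3257.143ms=76/7b +85.714ms=2/7b
16) 3342.857ms=78/7b +85.714ms=2/7b
17) 3428.571ms=80/7b +85.714ms=2/7b
18) 3514.286ms=82/7b +171.429ms=4/7b
19) 3685.714ms=86/7b +85.714ms=2/7b
20) 3771.429ms=88/7b +85.714ms=2/7b
21) 3857.143ms=90/7b +85.714ms=2/7b
22) 3942.857ms=92/7b +85.714ms=2/7b
23) 4028.571ms=94/7b +85.714ms=2/7b
24) 4114.286ms=96/7b +85.714ms=2/7b
25) 4200.0ms=14b +600.0ms=2b
Σ=16b of 16 (200bpm 4/4) — PASS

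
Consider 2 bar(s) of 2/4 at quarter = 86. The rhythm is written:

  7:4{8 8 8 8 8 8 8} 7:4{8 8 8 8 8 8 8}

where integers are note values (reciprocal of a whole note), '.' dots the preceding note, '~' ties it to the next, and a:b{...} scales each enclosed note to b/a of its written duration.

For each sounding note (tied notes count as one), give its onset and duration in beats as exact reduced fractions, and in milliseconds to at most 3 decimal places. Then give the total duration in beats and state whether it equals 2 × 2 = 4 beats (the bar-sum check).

1) 0.0ms=0b +199.336ms=2/7b
2) 199.336ms=2/7b +199.336ms=2/7b
3) 398.671ms=4/7b +199.336ms=2/7b
4) 598.007ms=6/7b +199.336ms=2/7b
5) 797.342ms=8/7b +199.336ms=2/7b
6) 996.678ms=10/7b +199.336ms=2/7b
7) 1196.013ms=12/7b +199.336ms=2/7b
8) 1395.349ms=2b +199.336ms=2/7b
9) 1594.684ms=16/7b +199.336ms=2/7b
10) 1794.02ms=18/7b +199.336ms=2/7b
11) 1993.355ms=20/7b +199.336ms=2/7b
12) 2192.691ms=22/7b +199.336ms=2/7b
13) 2392.027ms=24/7b +199.336ms=2/7b
14) 2591.362ms=26/7b +199.336ms=2/7b
Σ=4b of 4 (86bpm 2/4) — PASS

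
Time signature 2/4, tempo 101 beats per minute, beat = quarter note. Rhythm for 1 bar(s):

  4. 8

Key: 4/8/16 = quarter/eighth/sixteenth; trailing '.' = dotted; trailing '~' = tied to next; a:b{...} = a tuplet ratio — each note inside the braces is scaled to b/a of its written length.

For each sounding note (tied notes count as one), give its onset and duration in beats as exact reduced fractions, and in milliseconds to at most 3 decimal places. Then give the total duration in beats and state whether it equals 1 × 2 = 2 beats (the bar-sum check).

1) 0.0ms=0b +891.089ms=3/2b
2) 891.089ms=3/2b +297.03ms=1/2b
Σ=2b of 2 (101bpm 2/4) — PASS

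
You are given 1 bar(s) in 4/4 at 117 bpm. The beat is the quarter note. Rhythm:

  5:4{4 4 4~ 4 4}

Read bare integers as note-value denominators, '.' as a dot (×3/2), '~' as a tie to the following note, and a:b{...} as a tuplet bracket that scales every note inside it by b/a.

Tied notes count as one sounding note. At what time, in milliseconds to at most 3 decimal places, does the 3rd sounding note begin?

note 3 onset = 8/5b = 820.513ms

1. 0.0ms @ 0 + 410.256ms (4/5)
2. 410.256ms @ 4/5 + 410.256ms (4/5)
3. 820.513ms @ 8/5 + 820.513ms (8/5)
4. 1641.026ms @ 16/5 + 410.256ms (4/5)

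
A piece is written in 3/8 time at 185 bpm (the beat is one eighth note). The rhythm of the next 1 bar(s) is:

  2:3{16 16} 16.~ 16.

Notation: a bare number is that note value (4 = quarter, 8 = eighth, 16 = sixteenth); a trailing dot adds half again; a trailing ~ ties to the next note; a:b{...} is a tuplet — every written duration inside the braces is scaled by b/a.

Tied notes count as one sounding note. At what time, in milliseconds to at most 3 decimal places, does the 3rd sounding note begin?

note 3 onset = 3/2b = 486.486ms

1. 0.0ms @ 0 + 243.243ms (3/4)
2. 243.243ms @ 3/4 + 243.243ms (3/4)
3. 486.486ms @ 3/2 + 486.486ms (3/2)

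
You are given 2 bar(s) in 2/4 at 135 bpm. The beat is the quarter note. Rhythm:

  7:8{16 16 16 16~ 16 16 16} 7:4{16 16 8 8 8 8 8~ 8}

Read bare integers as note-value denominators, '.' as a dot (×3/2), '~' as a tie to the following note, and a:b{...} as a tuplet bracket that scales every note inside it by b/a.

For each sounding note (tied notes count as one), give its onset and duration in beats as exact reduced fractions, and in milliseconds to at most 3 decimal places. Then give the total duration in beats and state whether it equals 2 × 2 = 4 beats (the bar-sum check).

1) 0.0ms=0b +126.984ms=2/7b
2) 126.984ms=2/7b +126.984ms=2/7b
3) 253.968ms=4/7b +126.984ms=2/7b
4) 380.952ms=6/7b +253.968ms=4/7b
5) 634.921ms=10/7b +126.984ms=2/7b
6) 761.905ms=12/7b +126.984ms=2/7b
7) 888.889ms=2b +63.492ms=1/7b
8) 952.381ms=15/7b +63.492ms=1/7b
9) 1015.873ms=16/7b +126.984ms=2/7b
10) 1142.857ms=18/7b +126.984ms=2/7b
11) 1269.841ms=20/7b +126.984ms=2/7b
12) 1396.825ms=22/7b +126.984ms=2/7b
13) 1523.81ms=24/7b +253.968ms=4/7b
Σ=4b of 4 (135bpm 2/4) — PASS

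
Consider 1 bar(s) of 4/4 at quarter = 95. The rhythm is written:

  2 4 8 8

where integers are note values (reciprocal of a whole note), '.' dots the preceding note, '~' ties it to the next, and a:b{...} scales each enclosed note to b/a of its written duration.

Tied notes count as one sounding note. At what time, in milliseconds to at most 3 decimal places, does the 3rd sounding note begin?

1. 0.0ms @ 0 + 1263.158ms (2)
2. 1263.158ms @ 2 + 631.579ms (1)
3. 1894.737ms @ 3 + 315.789ms (1/2)
4. 2210.526ms @ 7/2 + 315.789ms (1/2)

note 3 onset = 3b = 1894.737ms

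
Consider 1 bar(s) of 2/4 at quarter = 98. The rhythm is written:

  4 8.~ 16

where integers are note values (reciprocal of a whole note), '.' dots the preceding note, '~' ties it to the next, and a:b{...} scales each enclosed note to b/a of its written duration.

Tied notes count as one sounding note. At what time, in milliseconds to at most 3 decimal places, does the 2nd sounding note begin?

1. 0.0ms @ 0 + 612.245ms (1)
2. 612.245ms @ 1 + 612.245ms (1)

note 2 onset = 1b = 612.245ms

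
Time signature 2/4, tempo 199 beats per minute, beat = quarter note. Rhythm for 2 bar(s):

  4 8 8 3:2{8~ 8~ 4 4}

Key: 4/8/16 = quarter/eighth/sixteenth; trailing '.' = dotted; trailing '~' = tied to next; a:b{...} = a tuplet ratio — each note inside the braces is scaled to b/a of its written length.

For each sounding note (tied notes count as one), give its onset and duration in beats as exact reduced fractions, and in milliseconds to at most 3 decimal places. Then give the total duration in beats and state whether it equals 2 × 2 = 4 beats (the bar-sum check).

1) 0.0ms=0b +301.508ms=1b
2) 301.508ms=1b +150.754ms=1/2b
3) 452.261ms=3/2b +150.754ms=1/2b
4) 603.015ms=2b +402.01ms=4/3b
5) 1005.025ms=10/3b +201.005ms=2/3b
Σ=4b of 4 (199bpm 2/4) — PASS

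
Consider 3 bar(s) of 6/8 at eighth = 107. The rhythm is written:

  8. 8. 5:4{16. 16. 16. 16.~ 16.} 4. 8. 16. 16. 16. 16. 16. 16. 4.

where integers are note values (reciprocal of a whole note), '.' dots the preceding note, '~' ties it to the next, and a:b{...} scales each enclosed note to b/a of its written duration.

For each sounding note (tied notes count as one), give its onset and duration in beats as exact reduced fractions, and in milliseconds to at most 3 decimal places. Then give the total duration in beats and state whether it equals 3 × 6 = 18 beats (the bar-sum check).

1) 0.0ms=0b +841.121ms=3/2b
2) 841.121ms=3/2b +841.121ms=3/2b
3) 1682.243ms=3b +336.449ms=3/5b
4) 2018.692ms=18/5b +336.449ms=3/5b
5) 2355.14ms=21/5b +336.449ms=3/5b
6) 2691.589ms=24/5b +672.897ms=6/5b
7) 3364.486ms=6b +1682.243ms=3b
8) 5046.729ms=9b +841.121ms=3/2b
9) 5887.85ms=21/2b +420.561ms=3/4b
10) 6308.411ms=45/4b +420.561ms=3/4b
11) 6728.972ms=12b +420.561ms=3/4b
12) 7149.533ms=51/4b +420.561ms=3/4b
13) 7570.093ms=27/2b +420.561ms=3/4b
14) 7990.654ms=57/4b +420.561ms=3/4b
15) 8411.215ms=15b +1682.243ms=3b
Σ=18b of 18 (107bpm 6/8) — PASS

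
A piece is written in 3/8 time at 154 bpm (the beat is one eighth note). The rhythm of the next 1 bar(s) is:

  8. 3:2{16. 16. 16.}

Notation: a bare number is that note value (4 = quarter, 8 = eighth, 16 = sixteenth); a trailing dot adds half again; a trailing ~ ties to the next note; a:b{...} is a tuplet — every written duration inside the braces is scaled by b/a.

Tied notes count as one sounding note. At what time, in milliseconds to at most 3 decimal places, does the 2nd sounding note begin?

note 2 onset = 3/2b = 584.416ms

1. 0.0ms @ 0 + 584.416ms (3/2)
2. 584.416ms @ 3/2 + 194.805ms (1/2)
3. 779.221ms @ 2 + 194.805ms (1/2)
4. 974.026ms @ 5/2 + 194.805ms (1/2)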